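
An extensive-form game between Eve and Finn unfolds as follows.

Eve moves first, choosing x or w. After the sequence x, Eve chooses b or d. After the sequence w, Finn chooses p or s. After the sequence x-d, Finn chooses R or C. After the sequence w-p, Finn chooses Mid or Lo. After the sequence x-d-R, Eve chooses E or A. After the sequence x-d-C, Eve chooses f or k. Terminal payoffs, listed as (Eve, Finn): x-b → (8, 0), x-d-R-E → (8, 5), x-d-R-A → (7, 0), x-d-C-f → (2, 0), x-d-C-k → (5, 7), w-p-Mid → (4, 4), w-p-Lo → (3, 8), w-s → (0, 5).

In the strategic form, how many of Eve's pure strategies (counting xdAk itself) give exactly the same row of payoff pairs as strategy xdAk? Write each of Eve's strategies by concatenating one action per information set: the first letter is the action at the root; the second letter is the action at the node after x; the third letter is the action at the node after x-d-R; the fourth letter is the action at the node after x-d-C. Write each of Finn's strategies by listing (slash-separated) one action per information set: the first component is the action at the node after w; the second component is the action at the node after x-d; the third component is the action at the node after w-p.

1

Row for xdAk (columns p/R/Mid, p/R/Lo, p/C/Mid, p/C/Lo, s/R/Mid, s/R/Lo, s/C/Mid, s/C/Lo): (7,0) (7,0) (5,7) (5,7) (7,0) (7,0) (5,7) (5,7).
Every one of Eve's information sets is on the play path for some reply by Finn when Eve follows xdAk.
Changing the action at any of them therefore changes at least one column, so only xdAk itself gives this row.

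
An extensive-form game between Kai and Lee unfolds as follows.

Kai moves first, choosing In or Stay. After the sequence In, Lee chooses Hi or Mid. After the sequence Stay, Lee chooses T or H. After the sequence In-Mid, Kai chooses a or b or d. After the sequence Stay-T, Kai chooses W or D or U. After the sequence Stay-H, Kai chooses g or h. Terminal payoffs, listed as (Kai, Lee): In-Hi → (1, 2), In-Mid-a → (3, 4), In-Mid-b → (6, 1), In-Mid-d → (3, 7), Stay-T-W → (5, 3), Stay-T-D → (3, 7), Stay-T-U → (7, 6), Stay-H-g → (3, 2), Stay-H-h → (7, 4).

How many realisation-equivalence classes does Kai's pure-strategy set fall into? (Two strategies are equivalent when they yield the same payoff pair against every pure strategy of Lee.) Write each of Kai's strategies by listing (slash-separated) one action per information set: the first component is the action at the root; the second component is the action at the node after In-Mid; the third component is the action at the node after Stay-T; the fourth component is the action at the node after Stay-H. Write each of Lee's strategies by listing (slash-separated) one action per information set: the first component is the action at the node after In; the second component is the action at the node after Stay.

Kai has 36 pure strategies: In/a/W/g, In/a/W/h, In/a/D/g, In/a/D/h, In/a/U/g, In/a/U/h, In/b/W/g, In/b/W/h, In/b/D/g, In/b/D/h, In/b/U/g, In/b/U/h, In/d/W/g, In/d/W/h, In/d/D/g, In/d/D/h, In/d/U/g, In/d/U/h, Stay/a/W/g, Stay/a/W/h, Stay/a/D/g, Stay/a/D/h, Stay/a/U/g, Stay/a/U/h, Stay/b/W/g, Stay/b/W/h, Stay/b/D/g, Stay/b/D/h, Stay/b/U/g, Stay/b/U/h, Stay/d/W/g, Stay/d/W/h, Stay/d/D/g, Stay/d/D/h, Stay/d/U/g, Stay/d/U/h. Columns: Hi/T, Hi/H, Mid/T, Mid/H.
{In/a/W/g, In/a/W/h, In/a/D/g, In/a/D/h, In/a/U/g, In/a/U/h} → row (1,2) (1,2) (3,4) (3,4)
{In/b/W/g, In/b/W/h, In/b/D/g, In/b/D/h, In/b/U/g, In/b/U/h} → row (1,2) (1,2) (6,1) (6,1)
{In/d/W/g, In/d/W/h, In/d/D/g, In/d/D/h, In/d/U/g, In/d/U/h} → row (1,2) (1,2) (3,7) (3,7)
{Stay/a/W/g, Stay/b/W/g, Stay/d/W/g} → row (5,3) (3,2) (5,3) (3,2)
{Stay/a/W/h, Stay/b/W/h, Stay/d/W/h} → row (5,3) (7,4) (5,3) (7,4)
{Stay/a/D/g, Stay/b/D/g, Stay/d/D/g} → row (3,7) (3,2) (3,7) (3,2)
{Stay/a/D/h, Stay/b/D/h, Stay/d/D/h} → row (3,7) (7,4) (3,7) (7,4)
{Stay/a/U/g, Stay/b/U/g, Stay/d/U/g} → row (7,6) (3,2) (7,6) (3,2)
{Stay/a/U/h, Stay/b/U/h, Stay/d/U/h} → row (7,6) (7,4) (7,6) (7,4)
That's 9 distinct rows out of 36 strategies.

9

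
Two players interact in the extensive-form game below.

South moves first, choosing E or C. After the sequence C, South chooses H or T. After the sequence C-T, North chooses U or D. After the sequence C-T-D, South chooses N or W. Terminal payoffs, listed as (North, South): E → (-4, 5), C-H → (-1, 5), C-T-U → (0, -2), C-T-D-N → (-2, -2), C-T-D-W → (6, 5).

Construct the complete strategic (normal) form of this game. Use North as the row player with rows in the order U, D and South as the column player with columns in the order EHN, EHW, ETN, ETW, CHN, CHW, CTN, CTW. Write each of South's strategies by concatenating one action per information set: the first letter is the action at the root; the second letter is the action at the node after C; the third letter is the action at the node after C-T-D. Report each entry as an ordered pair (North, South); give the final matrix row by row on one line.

Row U: EHN→(-4,5), EHW→(-4,5), ETN→(-4,5), ETW→(-4,5), CHN→(-1,5), CHW→(-1,5), CTN→(0,-2), CTW→(0,-2)
Row D: EHN→(-4,5), EHW→(-4,5), ETN→(-4,5), ETW→(-4,5), CHN→(-1,5), CHW→(-1,5), CTN→(-2,-2), CTW→(6,5)

U: (-4,5) (-4,5) (-4,5) (-4,5) (-1,5) (-1,5) (0,-2) (0,-2) | D: (-4,5) (-4,5) (-4,5) (-4,5) (-1,5) (-1,5) (-2,-2) (6,5)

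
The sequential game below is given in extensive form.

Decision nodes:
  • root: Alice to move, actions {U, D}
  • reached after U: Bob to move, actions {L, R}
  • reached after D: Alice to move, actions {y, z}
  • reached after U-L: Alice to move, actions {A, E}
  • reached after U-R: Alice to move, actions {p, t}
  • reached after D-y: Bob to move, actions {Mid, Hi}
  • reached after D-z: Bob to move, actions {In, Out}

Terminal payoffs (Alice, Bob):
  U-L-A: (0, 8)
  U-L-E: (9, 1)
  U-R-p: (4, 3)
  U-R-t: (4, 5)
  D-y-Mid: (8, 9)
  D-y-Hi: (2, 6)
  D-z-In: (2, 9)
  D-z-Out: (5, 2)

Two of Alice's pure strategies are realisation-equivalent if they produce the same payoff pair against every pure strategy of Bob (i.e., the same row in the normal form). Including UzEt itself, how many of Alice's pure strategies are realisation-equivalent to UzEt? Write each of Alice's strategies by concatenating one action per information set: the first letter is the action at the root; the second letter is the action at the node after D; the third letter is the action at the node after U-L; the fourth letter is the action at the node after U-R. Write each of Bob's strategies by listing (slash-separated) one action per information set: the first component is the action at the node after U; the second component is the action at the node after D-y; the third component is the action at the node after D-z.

2

Row for UzEt (columns L/Mid/In, L/Mid/Out, L/Hi/In, L/Hi/Out, R/Mid/In, R/Mid/Out, R/Hi/In, R/Hi/Out): (9,1) (9,1) (9,1) (9,1) (4,5) (4,5) (4,5) (4,5).
Under UzEt, Alice's choice at the node after D can never be reached regardless of what Bob does, so varying those choices leaves every outcome unchanged.
Holding the reachable choices fixed and varying the unreachable one freely already gives 2 equivalent strategies.
No other strategy reproduces this row, so those 2 are the full class: UyEt, UzEt.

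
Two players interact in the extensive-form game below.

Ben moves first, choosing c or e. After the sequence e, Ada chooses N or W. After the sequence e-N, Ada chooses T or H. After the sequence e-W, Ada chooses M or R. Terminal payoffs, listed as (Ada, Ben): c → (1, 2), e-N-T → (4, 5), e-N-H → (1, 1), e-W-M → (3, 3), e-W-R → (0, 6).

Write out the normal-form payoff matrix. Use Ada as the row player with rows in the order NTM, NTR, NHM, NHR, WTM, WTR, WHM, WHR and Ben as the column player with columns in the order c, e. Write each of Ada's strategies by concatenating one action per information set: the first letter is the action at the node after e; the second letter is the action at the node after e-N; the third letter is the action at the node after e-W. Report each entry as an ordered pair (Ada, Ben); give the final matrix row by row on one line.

            c        e
 NTM    (1,2)    (4,5)
 NTR    (1,2)    (4,5)
 NHM    (1,2)    (1,1)
 NHR    (1,2)    (1,1)
 WTM    (1,2)    (3,3)
 WTR    (1,2)    (0,6)
 WHM    (1,2)    (3,3)
 WHR    (1,2)    (0,6)

NTM: (1,2) (4,5) | NTR: (1,2) (4,5) | NHM: (1,2) (1,1) | NHR: (1,2) (1,1) | WTM: (1,2) (3,3) | WTR: (1,2) (0,6) | WHM: (1,2) (3,3) | WHR: (1,2) (0,6)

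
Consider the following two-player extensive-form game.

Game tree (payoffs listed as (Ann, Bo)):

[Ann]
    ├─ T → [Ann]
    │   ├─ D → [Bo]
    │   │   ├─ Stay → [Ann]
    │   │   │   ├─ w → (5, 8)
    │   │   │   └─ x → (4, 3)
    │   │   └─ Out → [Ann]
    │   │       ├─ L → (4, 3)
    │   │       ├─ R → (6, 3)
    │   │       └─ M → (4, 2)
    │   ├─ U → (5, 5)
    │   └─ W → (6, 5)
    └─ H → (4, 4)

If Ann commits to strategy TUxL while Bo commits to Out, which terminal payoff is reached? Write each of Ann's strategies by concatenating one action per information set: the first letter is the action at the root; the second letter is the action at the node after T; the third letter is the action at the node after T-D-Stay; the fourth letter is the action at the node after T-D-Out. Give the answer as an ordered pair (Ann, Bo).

Trace the play path from the root:
  Ann plays T
  Ann plays U at [T]
→ terminal payoff (5, 5).
(Ann's choice at the node after T-D-Stay is never reached on this path, so it doesn't affect the outcome.)

(5, 5)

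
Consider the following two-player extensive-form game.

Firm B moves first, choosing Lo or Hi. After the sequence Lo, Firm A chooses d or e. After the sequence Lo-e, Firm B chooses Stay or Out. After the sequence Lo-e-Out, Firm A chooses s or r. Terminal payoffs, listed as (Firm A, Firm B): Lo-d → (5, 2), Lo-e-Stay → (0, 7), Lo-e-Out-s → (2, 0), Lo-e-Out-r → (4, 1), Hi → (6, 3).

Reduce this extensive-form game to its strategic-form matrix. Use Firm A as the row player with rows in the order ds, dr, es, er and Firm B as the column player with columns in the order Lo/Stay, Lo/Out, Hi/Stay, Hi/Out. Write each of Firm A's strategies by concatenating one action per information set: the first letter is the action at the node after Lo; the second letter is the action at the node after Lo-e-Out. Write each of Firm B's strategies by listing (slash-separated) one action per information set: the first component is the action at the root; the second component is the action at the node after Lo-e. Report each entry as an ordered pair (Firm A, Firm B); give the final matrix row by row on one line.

Row ds: Lo/Stay→(5,2), Lo/Out→(5,2), Hi/Stay→(6,3), Hi/Out→(6,3)
Row dr: Lo/Stay→(5,2), Lo/Out→(5,2), Hi/Stay→(6,3), Hi/Out→(6,3)
Row es: Lo/Stay→(0,7), Lo/Out→(2,0), Hi/Stay→(6,3), Hi/Out→(6,3)
Row er: Lo/Stay→(0,7), Lo/Out→(4,1), Hi/Stay→(6,3), Hi/Out→(6,3)

ds: (5,2) (5,2) (6,3) (6,3) | dr: (5,2) (5,2) (6,3) (6,3) | es: (0,7) (2,0) (6,3) (6,3) | er: (0,7) (4,1) (6,3) (6,3)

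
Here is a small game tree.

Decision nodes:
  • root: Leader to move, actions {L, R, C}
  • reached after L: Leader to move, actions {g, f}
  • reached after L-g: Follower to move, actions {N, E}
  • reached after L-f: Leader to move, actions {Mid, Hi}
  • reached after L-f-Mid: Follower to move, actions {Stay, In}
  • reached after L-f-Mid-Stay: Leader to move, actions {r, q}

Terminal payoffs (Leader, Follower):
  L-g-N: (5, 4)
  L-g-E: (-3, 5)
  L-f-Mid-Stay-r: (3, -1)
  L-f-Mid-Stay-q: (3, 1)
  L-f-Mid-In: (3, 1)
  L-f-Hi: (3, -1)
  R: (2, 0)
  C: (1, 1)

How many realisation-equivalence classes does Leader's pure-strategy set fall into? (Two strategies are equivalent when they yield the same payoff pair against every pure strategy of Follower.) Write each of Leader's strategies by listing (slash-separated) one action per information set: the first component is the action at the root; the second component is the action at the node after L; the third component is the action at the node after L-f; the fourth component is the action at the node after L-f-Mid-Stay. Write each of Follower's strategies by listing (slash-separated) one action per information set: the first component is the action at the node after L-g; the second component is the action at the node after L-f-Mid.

Leader has 24 pure strategies: L/g/Mid/r, L/g/Mid/q, L/g/Hi/r, L/g/Hi/q, L/f/Mid/r, L/f/Mid/q, L/f/Hi/r, L/f/Hi/q, R/g/Mid/r, R/g/Mid/q, R/g/Hi/r, R/g/Hi/q, R/f/Mid/r, R/f/Mid/q, R/f/Hi/r, R/f/Hi/q, C/g/Mid/r, C/g/Mid/q, C/g/Hi/r, C/g/Hi/q, C/f/Mid/r, C/f/Mid/q, C/f/Hi/r, C/f/Hi/q. Columns: N/Stay, N/In, E/Stay, E/In.
{L/g/Mid/r, L/g/Mid/q, L/g/Hi/r, L/g/Hi/q} → row (5,4) (5,4) (-3,5) (-3,5)
{L/f/Mid/r} → row (3,-1) (3,1) (3,-1) (3,1)
{L/f/Mid/q} → row (3,1) (3,1) (3,1) (3,1)
{L/f/Hi/r, L/f/Hi/q} → row (3,-1) (3,-1) (3,-1) (3,-1)
{R/g/Mid/r, R/g/Mid/q, R/g/Hi/r, R/g/Hi/q, R/f/Mid/r, R/f/Mid/q, R/f/Hi/r, R/f/Hi/q} → row (2,0) (2,0) (2,0) (2,0)
{C/g/Mid/r, C/g/Mid/q, C/g/Hi/r, C/g/Hi/q, C/f/Mid/r, C/f/Mid/q, C/f/Hi/r, C/f/Hi/q} → row (1,1) (1,1) (1,1) (1,1)
That's 6 distinct rows out of 24 strategies.

6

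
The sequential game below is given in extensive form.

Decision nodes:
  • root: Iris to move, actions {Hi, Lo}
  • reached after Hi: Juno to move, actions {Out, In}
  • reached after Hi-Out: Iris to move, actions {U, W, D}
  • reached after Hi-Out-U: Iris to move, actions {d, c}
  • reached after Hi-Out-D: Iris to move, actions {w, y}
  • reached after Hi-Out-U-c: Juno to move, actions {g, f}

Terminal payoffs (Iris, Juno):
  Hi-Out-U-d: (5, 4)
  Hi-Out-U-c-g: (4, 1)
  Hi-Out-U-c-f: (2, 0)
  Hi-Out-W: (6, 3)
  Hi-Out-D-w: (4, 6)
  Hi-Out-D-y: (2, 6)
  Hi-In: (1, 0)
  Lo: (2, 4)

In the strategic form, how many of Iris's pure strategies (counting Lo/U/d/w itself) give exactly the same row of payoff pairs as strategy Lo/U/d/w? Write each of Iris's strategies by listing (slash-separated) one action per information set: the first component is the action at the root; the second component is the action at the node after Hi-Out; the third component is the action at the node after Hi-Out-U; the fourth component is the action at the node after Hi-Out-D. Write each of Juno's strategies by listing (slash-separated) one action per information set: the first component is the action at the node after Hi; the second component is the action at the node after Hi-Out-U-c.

12

Row for Lo/U/d/w (columns Out/g, Out/f, In/g, In/f): (2,4) (2,4) (2,4) (2,4).
Under Lo/U/d/w, Iris's choice at the node after Hi-Out and at the node after Hi-Out-U and at the node after Hi-Out-D can never be reached regardless of what Juno does, so varying those choices leaves every outcome unchanged.
Holding the reachable choices fixed and varying the unreachable ones freely already gives 3 × 2 × 2 = 12 equivalent strategies.
No other strategy reproduces this row, so those 12 are the full class: Lo/U/d/w, Lo/U/d/y, Lo/U/c/w, Lo/U/c/y, Lo/W/d/w, Lo/W/d/y, Lo/W/c/w, Lo/W/c/y, Lo/D/d/w, Lo/D/d/y, Lo/D/c/w, Lo/D/c/y.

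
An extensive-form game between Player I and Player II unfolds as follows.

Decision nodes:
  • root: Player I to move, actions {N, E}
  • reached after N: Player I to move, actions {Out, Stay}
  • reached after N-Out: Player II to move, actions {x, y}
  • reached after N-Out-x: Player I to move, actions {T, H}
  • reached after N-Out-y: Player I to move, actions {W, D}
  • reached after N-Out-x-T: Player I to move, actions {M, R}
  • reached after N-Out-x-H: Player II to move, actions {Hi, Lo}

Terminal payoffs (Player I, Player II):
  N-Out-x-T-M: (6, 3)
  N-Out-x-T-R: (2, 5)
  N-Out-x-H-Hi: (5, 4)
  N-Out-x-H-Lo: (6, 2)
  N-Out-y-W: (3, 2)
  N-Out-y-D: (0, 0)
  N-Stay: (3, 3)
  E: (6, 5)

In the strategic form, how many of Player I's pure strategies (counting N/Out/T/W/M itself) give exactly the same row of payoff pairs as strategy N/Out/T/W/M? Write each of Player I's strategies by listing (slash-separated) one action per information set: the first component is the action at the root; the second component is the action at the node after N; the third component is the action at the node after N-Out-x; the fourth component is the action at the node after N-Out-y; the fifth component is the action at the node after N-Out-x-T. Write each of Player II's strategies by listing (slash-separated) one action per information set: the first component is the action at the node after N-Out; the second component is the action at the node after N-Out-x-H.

1

Row for N/Out/T/W/M (columns x/Hi, x/Lo, y/Hi, y/Lo): (6,3) (6,3) (3,2) (3,2).
Every one of Player I's information sets is on the play path for some reply by Player II when Player I follows N/Out/T/W/M.
Changing the action at any of them therefore changes at least one column, so only N/Out/T/W/M itself gives this row.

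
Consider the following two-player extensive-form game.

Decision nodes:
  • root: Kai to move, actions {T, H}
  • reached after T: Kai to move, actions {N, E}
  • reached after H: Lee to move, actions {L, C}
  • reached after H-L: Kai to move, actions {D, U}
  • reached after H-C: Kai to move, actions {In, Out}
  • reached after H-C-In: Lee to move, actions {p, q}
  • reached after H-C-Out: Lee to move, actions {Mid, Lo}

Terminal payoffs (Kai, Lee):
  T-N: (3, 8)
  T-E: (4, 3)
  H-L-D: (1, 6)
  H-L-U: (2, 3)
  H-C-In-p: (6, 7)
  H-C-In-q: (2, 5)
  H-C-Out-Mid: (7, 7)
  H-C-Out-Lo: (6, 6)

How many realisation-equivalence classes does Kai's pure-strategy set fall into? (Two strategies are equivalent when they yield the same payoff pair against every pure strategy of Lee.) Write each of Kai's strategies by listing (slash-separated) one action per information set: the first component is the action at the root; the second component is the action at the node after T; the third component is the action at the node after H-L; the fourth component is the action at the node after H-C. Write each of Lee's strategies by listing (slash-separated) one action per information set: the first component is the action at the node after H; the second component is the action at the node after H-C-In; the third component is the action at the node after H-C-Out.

6

Kai has 16 pure strategies: T/N/D/In, T/N/D/Out, T/N/U/In, T/N/U/Out, T/E/D/In, T/E/D/Out, T/E/U/In, T/E/U/Out, H/N/D/In, H/N/D/Out, H/N/U/In, H/N/U/Out, H/E/D/In, H/E/D/Out, H/E/U/In, H/E/U/Out. Columns: L/p/Mid, L/p/Lo, L/q/Mid, L/q/Lo, C/p/Mid, C/p/Lo, C/q/Mid, C/q/Lo.
{T/N/D/In, T/N/D/Out, T/N/U/In, T/N/U/Out} → row (3,8) (3,8) (3,8) (3,8) (3,8) (3,8) (3,8) (3,8)
{T/E/D/In, T/E/D/Out, T/E/U/In, T/E/U/Out} → row (4,3) (4,3) (4,3) (4,3) (4,3) (4,3) (4,3) (4,3)
{H/N/D/In, H/E/D/In} → row (1,6) (1,6) (1,6) (1,6) (6,7) (6,7) (2,5) (2,5)
{H/N/D/Out, H/E/D/Out} → row (1,6) (1,6) (1,6) (1,6) (7,7) (6,6) (7,7) (6,6)
{H/N/U/In, H/E/U/In} → row (2,3) (2,3) (2,3) (2,3) (6,7) (6,7) (2,5) (2,5)
{H/N/U/Out, H/E/U/Out} → row (2,3) (2,3) (2,3) (2,3) (7,7) (6,6) (7,7) (6,6)
That's 6 distinct rows out of 16 strategies.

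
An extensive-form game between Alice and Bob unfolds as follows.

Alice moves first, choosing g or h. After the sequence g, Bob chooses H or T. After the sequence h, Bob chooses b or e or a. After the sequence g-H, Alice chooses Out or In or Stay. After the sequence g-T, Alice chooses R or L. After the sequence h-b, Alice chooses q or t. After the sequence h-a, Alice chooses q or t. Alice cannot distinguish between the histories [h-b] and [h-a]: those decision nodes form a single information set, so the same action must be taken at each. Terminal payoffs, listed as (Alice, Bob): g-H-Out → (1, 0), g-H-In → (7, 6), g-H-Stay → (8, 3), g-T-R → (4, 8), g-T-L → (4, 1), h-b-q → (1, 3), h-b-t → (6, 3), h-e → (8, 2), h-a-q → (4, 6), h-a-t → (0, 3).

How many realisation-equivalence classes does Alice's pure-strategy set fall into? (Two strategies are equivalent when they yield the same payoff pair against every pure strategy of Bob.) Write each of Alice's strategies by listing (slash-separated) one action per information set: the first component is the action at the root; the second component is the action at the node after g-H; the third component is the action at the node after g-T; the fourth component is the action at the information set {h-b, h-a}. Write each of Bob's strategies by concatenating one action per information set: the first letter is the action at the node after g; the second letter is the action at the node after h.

Alice has 24 pure strategies: g/Out/R/q, g/Out/R/t, g/Out/L/q, g/Out/L/t, g/In/R/q, g/In/R/t, g/In/L/q, g/In/L/t, g/Stay/R/q, g/Stay/R/t, g/Stay/L/q, g/Stay/L/t, h/Out/R/q, h/Out/R/t, h/Out/L/q, h/Out/L/t, h/In/R/q, h/In/R/t, h/In/L/q, h/In/L/t, h/Stay/R/q, h/Stay/R/t, h/Stay/L/q, h/Stay/L/t. Columns: Hb, He, Ha, Tb, Te, Ta.
{g/Out/R/q, g/Out/R/t} → row (1,0) (1,0) (1,0) (4,8) (4,8) (4,8)
{g/Out/L/q, g/Out/L/t} → row (1,0) (1,0) (1,0) (4,1) (4,1) (4,1)
{g/In/R/q, g/In/R/t} → row (7,6) (7,6) (7,6) (4,8) (4,8) (4,8)
{g/In/L/q, g/In/L/t} → row (7,6) (7,6) (7,6) (4,1) (4,1) (4,1)
{g/Stay/R/q, g/Stay/R/t} → row (8,3) (8,3) (8,3) (4,8) (4,8) (4,8)
{g/Stay/L/q, g/Stay/L/t} → row (8,3) (8,3) (8,3) (4,1) (4,1) (4,1)
{h/Out/R/q, h/Out/L/q, h/In/R/q, h/In/L/q, h/Stay/R/q, h/Stay/L/q} → row (1,3) (8,2) (4,6) (1,3) (8,2) (4,6)
{h/Out/R/t, h/Out/L/t, h/In/R/t, h/In/L/t, h/Stay/R/t, h/Stay/L/t} → row (6,3) (8,2) (0,3) (6,3) (8,2) (0,3)
That's 8 distinct rows out of 24 strategies.

8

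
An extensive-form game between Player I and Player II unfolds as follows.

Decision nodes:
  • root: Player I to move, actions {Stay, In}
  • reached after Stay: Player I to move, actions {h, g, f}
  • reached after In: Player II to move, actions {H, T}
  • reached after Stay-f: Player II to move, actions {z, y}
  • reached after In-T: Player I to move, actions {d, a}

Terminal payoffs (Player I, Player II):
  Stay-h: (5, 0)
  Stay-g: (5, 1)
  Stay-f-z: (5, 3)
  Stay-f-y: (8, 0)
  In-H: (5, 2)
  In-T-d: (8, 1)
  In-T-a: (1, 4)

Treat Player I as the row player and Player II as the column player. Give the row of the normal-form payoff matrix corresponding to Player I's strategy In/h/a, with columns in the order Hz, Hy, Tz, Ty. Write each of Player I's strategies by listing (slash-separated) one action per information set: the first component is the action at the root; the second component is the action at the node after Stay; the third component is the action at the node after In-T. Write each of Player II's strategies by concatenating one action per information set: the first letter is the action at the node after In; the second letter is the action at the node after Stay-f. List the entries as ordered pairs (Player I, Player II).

vs Hz: Player I plays In → Player II plays H at [In] → (5, 2)
vs Hy: Player I plays In → Player II plays H at [In] → (5, 2)
vs Tz: Player I plays In → Player II plays T at [In] → Player I plays a at [In-T] → (1, 4)
vs Ty: Player I plays In → Player II plays T at [In] → Player I plays a at [In-T] → (1, 4)

(5,2) (5,2) (1,4) (1,4)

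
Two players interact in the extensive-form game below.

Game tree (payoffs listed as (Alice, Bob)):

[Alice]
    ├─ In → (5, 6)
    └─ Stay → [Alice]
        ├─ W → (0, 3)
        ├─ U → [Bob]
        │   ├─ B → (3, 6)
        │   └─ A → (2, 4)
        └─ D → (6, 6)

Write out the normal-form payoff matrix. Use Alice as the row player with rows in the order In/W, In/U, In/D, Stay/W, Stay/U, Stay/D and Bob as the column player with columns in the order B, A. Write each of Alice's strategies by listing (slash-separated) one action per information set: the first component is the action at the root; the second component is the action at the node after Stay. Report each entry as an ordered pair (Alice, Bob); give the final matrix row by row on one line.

In/W: (5,6) (5,6) | In/U: (5,6) (5,6) | In/D: (5,6) (5,6) | Stay/W: (0,3) (0,3) | Stay/U: (3,6) (2,4) | Stay/D: (6,6) (6,6)

Row In/W: B→(5,6), A→(5,6)
Row In/U: B→(5,6), A→(5,6)
Row In/D: B→(5,6), A→(5,6)
Row Stay/W: B→(0,3), A→(0,3)
Row Stay/U: B→(3,6), A→(2,4)
Row Stay/D: B→(6,6), A→(6,6)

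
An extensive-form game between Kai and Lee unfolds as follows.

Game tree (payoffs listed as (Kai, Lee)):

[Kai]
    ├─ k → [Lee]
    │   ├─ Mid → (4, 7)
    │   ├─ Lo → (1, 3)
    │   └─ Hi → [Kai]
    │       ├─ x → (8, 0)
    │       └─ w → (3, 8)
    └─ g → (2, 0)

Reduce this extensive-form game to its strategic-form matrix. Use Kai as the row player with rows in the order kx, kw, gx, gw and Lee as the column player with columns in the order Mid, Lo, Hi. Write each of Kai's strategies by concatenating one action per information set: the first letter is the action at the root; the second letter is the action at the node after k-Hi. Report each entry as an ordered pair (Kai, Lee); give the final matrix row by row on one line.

          Mid       Lo       Hi
  kx    (4,7)    (1,3)    (8,0)
  kw    (4,7)    (1,3)    (3,8)
  gx    (2,0)    (2,0)    (2,0)
  gw    (2,0)    (2,0)    (2,0)

kx: (4,7) (1,3) (8,0) | kw: (4,7) (1,3) (3,8) | gx: (2,0) (2,0) (2,0) | gw: (2,0) (2,0) (2,0)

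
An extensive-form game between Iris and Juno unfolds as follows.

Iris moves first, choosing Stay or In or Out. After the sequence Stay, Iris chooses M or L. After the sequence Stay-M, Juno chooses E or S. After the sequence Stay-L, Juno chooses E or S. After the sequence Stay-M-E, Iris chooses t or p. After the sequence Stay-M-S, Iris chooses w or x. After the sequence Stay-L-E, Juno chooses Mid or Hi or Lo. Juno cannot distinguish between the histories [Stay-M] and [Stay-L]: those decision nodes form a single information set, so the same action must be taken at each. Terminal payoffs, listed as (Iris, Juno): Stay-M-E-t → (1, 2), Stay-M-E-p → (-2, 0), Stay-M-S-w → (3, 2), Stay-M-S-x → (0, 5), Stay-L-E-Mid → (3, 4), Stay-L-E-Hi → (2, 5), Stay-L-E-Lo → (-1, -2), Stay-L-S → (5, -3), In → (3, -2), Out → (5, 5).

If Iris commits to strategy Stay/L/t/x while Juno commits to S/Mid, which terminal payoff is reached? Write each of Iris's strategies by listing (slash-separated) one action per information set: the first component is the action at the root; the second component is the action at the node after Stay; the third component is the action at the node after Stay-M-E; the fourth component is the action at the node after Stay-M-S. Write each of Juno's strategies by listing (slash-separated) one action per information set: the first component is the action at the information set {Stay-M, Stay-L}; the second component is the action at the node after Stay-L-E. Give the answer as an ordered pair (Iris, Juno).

Trace the play path from the root:
  Iris plays Stay
  Iris plays L at [Stay]
  Juno plays S at [Stay-L]
→ terminal payoff (5, -3).
(Iris's choice at the node after Stay-M-E is never reached on this path, so it doesn't affect the outcome.)

(5, -3)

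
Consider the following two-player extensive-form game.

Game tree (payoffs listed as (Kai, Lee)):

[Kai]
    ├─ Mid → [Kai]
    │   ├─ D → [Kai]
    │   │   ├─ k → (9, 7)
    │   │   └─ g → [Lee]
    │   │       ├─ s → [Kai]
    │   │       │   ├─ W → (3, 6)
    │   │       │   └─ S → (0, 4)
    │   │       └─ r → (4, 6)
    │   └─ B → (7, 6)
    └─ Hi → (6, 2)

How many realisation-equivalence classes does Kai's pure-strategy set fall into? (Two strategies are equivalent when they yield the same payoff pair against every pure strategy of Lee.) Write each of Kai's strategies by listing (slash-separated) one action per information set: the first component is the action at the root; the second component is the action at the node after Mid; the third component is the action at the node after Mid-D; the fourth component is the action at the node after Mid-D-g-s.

Kai has 16 pure strategies: Mid/D/k/W, Mid/D/k/S, Mid/D/g/W, Mid/D/g/S, Mid/B/k/W, Mid/B/k/S, Mid/B/g/W, Mid/B/g/S, Hi/D/k/W, Hi/D/k/S, Hi/D/g/W, Hi/D/g/S, Hi/B/k/W, Hi/B/k/S, Hi/B/g/W, Hi/B/g/S. Columns: s, r.
{Mid/D/k/W, Mid/D/k/S} → row (9,7) (9,7)
{Mid/D/g/W} → row (3,6) (4,6)
{Mid/D/g/S} → row (0,4) (4,6)
{Mid/B/k/W, Mid/B/k/S, Mid/B/g/W, Mid/B/g/S} → row (7,6) (7,6)
{Hi/D/k/W, Hi/D/k/S, Hi/D/g/W, Hi/D/g/S, Hi/B/k/W, Hi/B/k/S, Hi/B/g/W, Hi/B/g/S} → row (6,2) (6,2)
That's 5 distinct rows out of 16 strategies.

5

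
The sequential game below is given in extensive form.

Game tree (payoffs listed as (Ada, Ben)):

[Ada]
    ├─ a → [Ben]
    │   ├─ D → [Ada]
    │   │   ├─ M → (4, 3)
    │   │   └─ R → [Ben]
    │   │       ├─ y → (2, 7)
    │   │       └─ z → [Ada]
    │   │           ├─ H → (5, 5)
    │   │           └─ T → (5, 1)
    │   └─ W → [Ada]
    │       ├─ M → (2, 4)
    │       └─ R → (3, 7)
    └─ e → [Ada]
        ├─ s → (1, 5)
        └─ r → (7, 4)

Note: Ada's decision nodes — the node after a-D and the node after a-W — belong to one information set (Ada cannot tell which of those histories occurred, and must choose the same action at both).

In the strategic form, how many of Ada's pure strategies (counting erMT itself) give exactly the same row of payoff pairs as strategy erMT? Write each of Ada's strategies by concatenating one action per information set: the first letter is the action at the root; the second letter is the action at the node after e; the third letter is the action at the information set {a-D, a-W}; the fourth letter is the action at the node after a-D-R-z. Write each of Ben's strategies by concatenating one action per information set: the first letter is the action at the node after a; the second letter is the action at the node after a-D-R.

4

Row for erMT (columns Dy, Dz, Wy, Wz): (7,4) (7,4) (7,4) (7,4).
Under erMT, Ada's choice at the information set {a-D, a-W} and at the node after a-D-R-z can never be reached regardless of what Ben does, so varying those choices leaves every outcome unchanged.
Holding the reachable choices fixed and varying the unreachable ones freely already gives 2 × 2 = 4 equivalent strategies.
No other strategy reproduces this row, so those 4 are the full class: erMH, erMT, erRH, erRT.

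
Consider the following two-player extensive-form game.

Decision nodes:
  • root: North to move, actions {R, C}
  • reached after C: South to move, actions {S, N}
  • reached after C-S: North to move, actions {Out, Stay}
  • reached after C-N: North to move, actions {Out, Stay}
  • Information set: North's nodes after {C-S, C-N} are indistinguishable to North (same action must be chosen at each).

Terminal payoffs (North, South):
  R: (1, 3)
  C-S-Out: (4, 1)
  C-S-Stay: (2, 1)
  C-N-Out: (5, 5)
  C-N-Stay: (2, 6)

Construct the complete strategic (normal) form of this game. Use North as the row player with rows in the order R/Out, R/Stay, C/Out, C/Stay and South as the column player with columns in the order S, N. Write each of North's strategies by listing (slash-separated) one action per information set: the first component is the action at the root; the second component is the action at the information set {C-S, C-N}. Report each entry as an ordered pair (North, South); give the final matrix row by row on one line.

R/Out: (1,3) (1,3) | R/Stay: (1,3) (1,3) | C/Out: (4,1) (5,5) | C/Stay: (2,1) (2,6)

              S        N
 R/Out    (1,3)    (1,3)
R/Stay    (1,3)    (1,3)
 C/Out    (4,1)    (5,5)
C/Stay    (2,1)    (2,6)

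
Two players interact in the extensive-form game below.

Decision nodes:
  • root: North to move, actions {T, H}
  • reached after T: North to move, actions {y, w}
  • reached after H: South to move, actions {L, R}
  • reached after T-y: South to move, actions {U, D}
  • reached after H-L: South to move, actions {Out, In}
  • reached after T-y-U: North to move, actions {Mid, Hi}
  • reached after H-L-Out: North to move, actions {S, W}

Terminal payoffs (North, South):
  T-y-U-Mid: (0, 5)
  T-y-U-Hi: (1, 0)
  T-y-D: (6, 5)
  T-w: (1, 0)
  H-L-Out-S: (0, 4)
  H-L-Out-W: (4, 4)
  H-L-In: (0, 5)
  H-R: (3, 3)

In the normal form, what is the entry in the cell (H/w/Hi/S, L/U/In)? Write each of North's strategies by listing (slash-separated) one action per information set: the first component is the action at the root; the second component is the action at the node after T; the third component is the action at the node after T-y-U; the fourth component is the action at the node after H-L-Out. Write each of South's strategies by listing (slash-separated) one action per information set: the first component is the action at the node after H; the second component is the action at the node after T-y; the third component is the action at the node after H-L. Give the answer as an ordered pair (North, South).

(0, 5)

Trace the play path from the root:
  North plays H
  South plays L at [H]
  South plays In at [H-L]
→ terminal payoff (0, 5).
(North's choice at the node after T is never reached on this path, so it doesn't affect the outcome.)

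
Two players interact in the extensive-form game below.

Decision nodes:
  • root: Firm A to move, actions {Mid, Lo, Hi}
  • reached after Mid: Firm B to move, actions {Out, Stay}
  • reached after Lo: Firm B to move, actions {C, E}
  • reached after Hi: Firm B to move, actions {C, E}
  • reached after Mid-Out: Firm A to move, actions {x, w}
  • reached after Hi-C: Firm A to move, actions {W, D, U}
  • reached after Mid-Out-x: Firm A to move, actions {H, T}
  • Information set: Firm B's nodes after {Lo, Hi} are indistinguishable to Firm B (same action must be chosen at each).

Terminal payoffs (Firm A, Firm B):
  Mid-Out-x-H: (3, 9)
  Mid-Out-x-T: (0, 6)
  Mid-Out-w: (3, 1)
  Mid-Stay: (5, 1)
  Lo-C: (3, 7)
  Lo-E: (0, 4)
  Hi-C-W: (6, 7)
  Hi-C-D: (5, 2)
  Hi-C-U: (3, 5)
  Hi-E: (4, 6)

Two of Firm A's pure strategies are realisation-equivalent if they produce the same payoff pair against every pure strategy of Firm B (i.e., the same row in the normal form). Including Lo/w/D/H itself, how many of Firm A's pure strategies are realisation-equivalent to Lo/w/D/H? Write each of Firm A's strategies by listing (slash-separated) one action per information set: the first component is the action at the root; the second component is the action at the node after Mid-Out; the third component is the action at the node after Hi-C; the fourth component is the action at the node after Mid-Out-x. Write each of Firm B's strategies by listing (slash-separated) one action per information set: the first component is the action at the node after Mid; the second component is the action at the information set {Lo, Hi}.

12

Row for Lo/w/D/H (columns Out/C, Out/E, Stay/C, Stay/E): (3,7) (0,4) (3,7) (0,4).
Under Lo/w/D/H, Firm A's choice at the node after Mid-Out and at the node after Hi-C and at the node after Mid-Out-x can never be reached regardless of what Firm B does, so varying those choices leaves every outcome unchanged.
Holding the reachable choices fixed and varying the unreachable ones freely already gives 2 × 3 × 2 = 12 equivalent strategies.
No other strategy reproduces this row, so those 12 are the full class: Lo/x/W/H, Lo/x/W/T, Lo/x/D/H, Lo/x/D/T, Lo/x/U/H, Lo/x/U/T, Lo/w/W/H, Lo/w/W/T, Lo/w/D/H, Lo/w/D/T, Lo/w/U/H, Lo/w/U/T.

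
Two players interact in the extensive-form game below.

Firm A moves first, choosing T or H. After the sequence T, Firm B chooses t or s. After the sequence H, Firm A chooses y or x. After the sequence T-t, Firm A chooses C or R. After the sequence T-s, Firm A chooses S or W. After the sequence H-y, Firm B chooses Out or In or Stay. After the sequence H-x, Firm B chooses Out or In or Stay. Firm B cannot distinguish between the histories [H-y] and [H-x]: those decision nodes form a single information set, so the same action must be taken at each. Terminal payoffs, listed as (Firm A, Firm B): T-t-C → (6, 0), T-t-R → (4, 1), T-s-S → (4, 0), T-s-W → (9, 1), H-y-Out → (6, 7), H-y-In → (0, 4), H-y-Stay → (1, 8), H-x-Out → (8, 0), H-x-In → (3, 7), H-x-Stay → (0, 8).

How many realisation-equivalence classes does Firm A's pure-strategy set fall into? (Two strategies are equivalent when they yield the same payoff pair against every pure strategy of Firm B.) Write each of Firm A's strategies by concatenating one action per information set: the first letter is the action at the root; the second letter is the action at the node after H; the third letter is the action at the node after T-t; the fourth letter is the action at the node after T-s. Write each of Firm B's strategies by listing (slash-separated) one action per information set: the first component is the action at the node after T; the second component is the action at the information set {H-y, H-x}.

6

Firm A has 16 pure strategies: TyCS, TyCW, TyRS, TyRW, TxCS, TxCW, TxRS, TxRW, HyCS, HyCW, HyRS, HyRW, HxCS, HxCW, HxRS, HxRW. Columns: t/Out, t/In, t/Stay, s/Out, s/In, s/Stay.
{TyCS, TxCS} → row (6,0) (6,0) (6,0) (4,0) (4,0) (4,0)
{TyCW, TxCW} → row (6,0) (6,0) (6,0) (9,1) (9,1) (9,1)
{TyRS, TxRS} → row (4,1) (4,1) (4,1) (4,0) (4,0) (4,0)
{TyRW, TxRW} → row (4,1) (4,1) (4,1) (9,1) (9,1) (9,1)
{HyCS, HyCW, HyRS, HyRW} → row (6,7) (0,4) (1,8) (6,7) (0,4) (1,8)
{HxCS, HxCW, HxRS, HxRW} → row (8,0) (3,7) (0,8) (8,0) (3,7) (0,8)
That's 6 distinct rows out of 16 strategies.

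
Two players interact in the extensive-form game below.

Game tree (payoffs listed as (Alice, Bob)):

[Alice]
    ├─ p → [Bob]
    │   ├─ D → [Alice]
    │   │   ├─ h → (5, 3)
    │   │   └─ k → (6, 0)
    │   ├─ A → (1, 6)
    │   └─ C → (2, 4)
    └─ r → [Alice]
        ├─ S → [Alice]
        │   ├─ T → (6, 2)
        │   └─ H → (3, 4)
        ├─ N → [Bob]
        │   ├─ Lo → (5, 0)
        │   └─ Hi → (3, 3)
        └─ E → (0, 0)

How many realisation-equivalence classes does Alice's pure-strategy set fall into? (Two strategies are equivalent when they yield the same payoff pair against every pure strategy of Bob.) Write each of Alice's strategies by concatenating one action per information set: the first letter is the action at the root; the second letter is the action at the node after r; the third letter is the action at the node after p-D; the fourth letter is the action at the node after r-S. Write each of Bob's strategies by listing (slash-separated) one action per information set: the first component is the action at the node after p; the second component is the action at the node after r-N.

6

Alice has 24 pure strategies: pShT, pShH, pSkT, pSkH, pNhT, pNhH, pNkT, pNkH, pEhT, pEhH, pEkT, pEkH, rShT, rShH, rSkT, rSkH, rNhT, rNhH, rNkT, rNkH, rEhT, rEhH, rEkT, rEkH. Columns: D/Lo, D/Hi, A/Lo, A/Hi, C/Lo, C/Hi.
{pShT, pShH, pNhT, pNhH, pEhT, pEhH} → row (5,3) (5,3) (1,6) (1,6) (2,4) (2,4)
{pSkT, pSkH, pNkT, pNkH, pEkT, pEkH} → row (6,0) (6,0) (1,6) (1,6) (2,4) (2,4)
{rShT, rSkT} → row (6,2) (6,2) (6,2) (6,2) (6,2) (6,2)
{rShH, rSkH} → row (3,4) (3,4) (3,4) (3,4) (3,4) (3,4)
{rNhT, rNhH, rNkT, rNkH} → row (5,0) (3,3) (5,0) (3,3) (5,0) (3,3)
{rEhT, rEhH, rEkT, rEkH} → row (0,0) (0,0) (0,0) (0,0) (0,0) (0,0)
That's 6 distinct rows out of 24 strategies.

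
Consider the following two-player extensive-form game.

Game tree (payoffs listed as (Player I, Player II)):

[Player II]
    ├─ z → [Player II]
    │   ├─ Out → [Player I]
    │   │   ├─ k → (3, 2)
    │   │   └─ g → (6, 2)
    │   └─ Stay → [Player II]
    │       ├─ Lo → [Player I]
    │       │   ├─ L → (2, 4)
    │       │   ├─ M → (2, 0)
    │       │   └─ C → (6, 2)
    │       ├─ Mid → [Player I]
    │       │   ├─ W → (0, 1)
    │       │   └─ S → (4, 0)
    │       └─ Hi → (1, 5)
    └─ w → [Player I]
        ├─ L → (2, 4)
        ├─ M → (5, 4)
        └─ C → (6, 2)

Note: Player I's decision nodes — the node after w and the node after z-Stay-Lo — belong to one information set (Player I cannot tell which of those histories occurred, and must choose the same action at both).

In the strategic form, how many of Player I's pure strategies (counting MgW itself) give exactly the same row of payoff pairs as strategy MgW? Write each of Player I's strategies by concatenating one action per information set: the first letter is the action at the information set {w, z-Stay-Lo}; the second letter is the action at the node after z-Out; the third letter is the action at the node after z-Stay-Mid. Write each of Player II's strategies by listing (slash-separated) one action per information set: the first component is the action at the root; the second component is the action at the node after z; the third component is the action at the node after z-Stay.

Row for MgW (columns z/Out/Lo, z/Out/Mid, z/Out/Hi, z/Stay/Lo, z/Stay/Mid, z/Stay/Hi, w/Out/Lo, w/Out/Mid, w/Out/Hi, w/Stay/Lo, w/Stay/Mid, w/Stay/Hi): (6,2) (6,2) (6,2) (2,0) (0,1) (1,5) (5,4) (5,4) (5,4) (5,4) (5,4) (5,4).
Every one of Player I's information sets is on the play path for some reply by Player II when Player I follows MgW.
Changing the action at any of them therefore changes at least one column, so only MgW itself gives this row.

1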